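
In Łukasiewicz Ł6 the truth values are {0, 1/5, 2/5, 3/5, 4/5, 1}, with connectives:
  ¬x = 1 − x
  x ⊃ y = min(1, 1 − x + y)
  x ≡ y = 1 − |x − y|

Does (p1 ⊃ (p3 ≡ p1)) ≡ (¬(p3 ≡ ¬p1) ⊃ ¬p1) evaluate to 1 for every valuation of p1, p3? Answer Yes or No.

No

Counterexample: take p1 = 3/5, p3 = 0.
p3 ≡ p1 = 0 ≡ 3/5 = 2/5
p1 ⊃ (p3 ≡ p1) = 3/5 ⊃ 2/5 = 4/5
¬p1 = ¬3/5 = 2/5
p3 ≡ ¬p1 = 0 ≡ 2/5 = 3/5
¬(p3 ≡ ¬p1) = ¬3/5 = 2/5
¬p1 = ¬3/5 = 2/5
¬(p3 ≡ ¬p1) ⊃ ¬p1 = 2/5 ⊃ 2/5 = 1
(p1 ⊃ (p3 ≡ p1)) ≡ (¬(p3 ≡ ¬p1) ⊃ ¬p1) = 4/5 ≡ 1 = 4/5
This gives 4/5 ≠ 1.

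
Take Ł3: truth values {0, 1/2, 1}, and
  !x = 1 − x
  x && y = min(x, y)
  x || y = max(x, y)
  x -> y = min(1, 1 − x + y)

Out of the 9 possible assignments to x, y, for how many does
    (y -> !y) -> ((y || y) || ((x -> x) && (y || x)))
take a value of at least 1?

5

x = 0, y = 0 ↦ 0  <
x = 0, y = 1/2 ↦ 1/2  <
x = 0, y = 1 ↦ 1  ≥
x = 1/2, y = 0 ↦ 1/2  <
x = 1/2, y = 1/2 ↦ 1/2  <
x = 1/2, y = 1 ↦ 1  ≥
x = 1, y = 0 ↦ 1  ≥
x = 1, y = 1/2 ↦ 1  ≥
x = 1, y = 1 ↦ 1  ≥
So 5 of the 9 assignments meet the threshold.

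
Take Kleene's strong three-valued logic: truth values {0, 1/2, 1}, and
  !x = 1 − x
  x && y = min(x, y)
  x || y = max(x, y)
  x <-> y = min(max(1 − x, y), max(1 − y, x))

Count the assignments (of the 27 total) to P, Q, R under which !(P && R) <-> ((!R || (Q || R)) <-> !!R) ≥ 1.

value 1: 3 assignments (counts)
value 1/2: 12 assignments
value 0: 12 assignments
So 3 of the 27 assignments meet the threshold.

3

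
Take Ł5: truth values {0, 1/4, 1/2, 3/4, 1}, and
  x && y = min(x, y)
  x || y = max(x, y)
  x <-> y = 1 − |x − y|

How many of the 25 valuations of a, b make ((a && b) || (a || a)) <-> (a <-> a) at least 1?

5

value 1: 5 assignments (counts)
value 3/4: 5 assignments
value 1/2: 5 assignments
value 1/4: 5 assignments
value 0: 5 assignments
So 5 of the 25 assignments meet the threshold.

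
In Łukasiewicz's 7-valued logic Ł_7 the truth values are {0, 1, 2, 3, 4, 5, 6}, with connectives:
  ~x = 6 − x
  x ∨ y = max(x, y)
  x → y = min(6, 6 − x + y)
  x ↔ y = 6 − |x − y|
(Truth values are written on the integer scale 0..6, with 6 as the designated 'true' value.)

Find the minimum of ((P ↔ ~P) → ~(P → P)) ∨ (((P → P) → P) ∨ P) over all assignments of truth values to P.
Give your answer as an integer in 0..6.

2

Take P = 2:
~P = ~2 = 4
P ↔ ~P = 2 ↔ 4 = 4
P → P = 2 → 2 = 6
~(P → P) = ~6 = 0
(P ↔ ~P) → ~(P → P) = 4 → 0 = 2
P → P = 2 → 2 = 6
(P → P) → P = 6 → 2 = 2
((P → P) → P) ∨ P = 2 ∨ 2 = 2
((P ↔ ~P) → ~(P → P)) ∨ (((P → P) → P) ∨ P) = 2 ∨ 2 = 2
No assignment yields a value below 2, so this is the minimum.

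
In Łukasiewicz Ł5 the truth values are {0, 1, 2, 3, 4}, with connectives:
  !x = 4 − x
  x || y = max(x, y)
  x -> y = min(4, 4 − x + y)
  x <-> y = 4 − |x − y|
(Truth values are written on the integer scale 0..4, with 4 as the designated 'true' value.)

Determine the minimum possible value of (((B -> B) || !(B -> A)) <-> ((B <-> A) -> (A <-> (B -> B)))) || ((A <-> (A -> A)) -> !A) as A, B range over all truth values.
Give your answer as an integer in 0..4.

Take A = 3, B = 3:
B -> B = 3 -> 3 = 4
B -> A = 3 -> 3 = 4
!(B -> A) = !4 = 0
(B -> B) || !(B -> A) = 4 || 0 = 4
B <-> A = 3 <-> 3 = 4
B -> B = 3 -> 3 = 4
A <-> (B -> B) = 3 <-> 4 = 3
(B <-> A) -> (A <-> (B -> B)) = 4 -> 3 = 3
((B -> B) || !(B -> A)) <-> ((B <-> A) -> (A <-> (B -> B))) = 4 <-> 3 = 3
A -> A = 3 -> 3 = 4
A <-> (A -> A) = 3 <-> 4 = 3
!A = !3 = 1
(A <-> (A -> A)) -> !A = 3 -> 1 = 2
(((B -> B) || !(B -> A)) <-> ((B <-> A) -> (A <-> (B -> B)))) || ((A <-> (A -> A)) -> !A) = 3 || 2 = 3
No assignment yields a value below 3, so this is the minimum.

3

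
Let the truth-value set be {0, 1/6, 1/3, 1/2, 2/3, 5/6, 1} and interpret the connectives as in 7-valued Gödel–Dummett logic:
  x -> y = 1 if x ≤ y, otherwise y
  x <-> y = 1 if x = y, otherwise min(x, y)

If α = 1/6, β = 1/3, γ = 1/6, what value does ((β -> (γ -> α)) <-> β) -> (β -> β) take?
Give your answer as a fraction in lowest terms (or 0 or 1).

γ -> α = 1/6 -> 1/6 = 1
β -> (γ -> α) = 1/3 -> 1 = 1
(β -> (γ -> α)) <-> β = 1 <-> 1/3 = 1/3
β -> β = 1/3 -> 1/3 = 1
((β -> (γ -> α)) <-> β) -> (β -> β) = 1/3 -> 1 = 1

1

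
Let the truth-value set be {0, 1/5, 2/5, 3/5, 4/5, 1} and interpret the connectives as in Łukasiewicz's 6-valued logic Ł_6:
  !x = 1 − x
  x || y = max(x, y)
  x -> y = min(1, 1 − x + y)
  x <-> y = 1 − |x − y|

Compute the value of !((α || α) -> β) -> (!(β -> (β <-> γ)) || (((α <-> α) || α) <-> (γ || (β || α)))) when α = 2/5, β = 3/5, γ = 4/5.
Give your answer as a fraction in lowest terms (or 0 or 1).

1

α || α = 2/5 || 2/5 = 2/5
(α || α) -> β = 2/5 -> 3/5 = 1
!((α || α) -> β) = !1 = 0
β <-> γ = 3/5 <-> 4/5 = 4/5
β -> (β <-> γ) = 3/5 -> 4/5 = 1
!(β -> (β <-> γ)) = !1 = 0
α <-> α = 2/5 <-> 2/5 = 1
(α <-> α) || α = 1 || 2/5 = 1
β || α = 3/5 || 2/5 = 3/5
γ || (β || α) = 4/5 || 3/5 = 4/5
((α <-> α) || α) <-> (γ || (β || α)) = 1 <-> 4/5 = 4/5
!(β -> (β <-> γ)) || (((α <-> α) || α) <-> (γ || (β || α))) = 0 || 4/5 = 4/5
!((α || α) -> β) -> (!(β -> (β <-> γ)) || (((α <-> α) || α) <-> (γ || (β || α)))) = 0 -> 4/5 = 1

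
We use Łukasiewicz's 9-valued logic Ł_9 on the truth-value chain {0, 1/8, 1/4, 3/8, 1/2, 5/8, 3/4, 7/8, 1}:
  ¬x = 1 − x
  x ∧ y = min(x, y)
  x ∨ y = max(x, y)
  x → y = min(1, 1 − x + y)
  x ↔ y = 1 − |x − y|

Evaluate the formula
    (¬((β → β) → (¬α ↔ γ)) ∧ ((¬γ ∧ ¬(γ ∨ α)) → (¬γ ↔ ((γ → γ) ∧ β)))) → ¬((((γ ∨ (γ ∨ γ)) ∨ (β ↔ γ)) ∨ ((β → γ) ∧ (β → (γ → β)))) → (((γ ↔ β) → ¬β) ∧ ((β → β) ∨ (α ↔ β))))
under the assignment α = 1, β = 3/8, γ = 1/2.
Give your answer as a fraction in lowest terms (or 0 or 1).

β → β = 3/8 → 3/8 = 1
¬α = ¬1 = 0
¬α ↔ γ = 0 ↔ 1/2 = 1/2
(β → β) → (¬α ↔ γ) = 1 → 1/2 = 1/2
¬((β → β) → (¬α ↔ γ)) = ¬1/2 = 1/2
¬γ = ¬1/2 = 1/2
γ ∨ α = 1/2 ∨ 1 = 1
¬(γ ∨ α) = ¬1 = 0
¬γ ∧ ¬(γ ∨ α) = 1/2 ∧ 0 = 0
¬γ = ¬1/2 = 1/2
γ → γ = 1/2 → 1/2 = 1
(γ → γ) ∧ β = 1 ∧ 3/8 = 3/8
¬γ ↔ ((γ → γ) ∧ β) = 1/2 ↔ 3/8 = 7/8
(¬γ ∧ ¬(γ ∨ α)) → (¬γ ↔ ((γ → γ) ∧ β)) = 0 → 7/8 = 1
¬((β → β) → (¬α ↔ γ)) ∧ ((¬γ ∧ ¬(γ ∨ α)) → (¬γ ↔ ((γ → γ) ∧ β))) = 1/2 ∧ 1 = 1/2
γ ∨ γ = 1/2 ∨ 1/2 = 1/2
γ ∨ (γ ∨ γ) = 1/2 ∨ 1/2 = 1/2
β ↔ γ = 3/8 ↔ 1/2 = 7/8
(γ ∨ (γ ∨ γ)) ∨ (β ↔ γ) = 1/2 ∨ 7/8 = 7/8
β → γ = 3/8 → 1/2 = 1
γ → β = 1/2 → 3/8 = 7/8
β → (γ → β) = 3/8 → 7/8 = 1
(β → γ) ∧ (β → (γ → β)) = 1 ∧ 1 = 1
((γ ∨ (γ ∨ γ)) ∨ (β ↔ γ)) ∨ ((β → γ) ∧ (β → (γ → β))) = 7/8 ∨ 1 = 1
γ ↔ β = 1/2 ↔ 3/8 = 7/8
¬β = ¬3/8 = 5/8
(γ ↔ β) → ¬β = 7/8 → 5/8 = 3/4
β → β = 3/8 → 3/8 = 1
α ↔ β = 1 ↔ 3/8 = 3/8
(β → β) ∨ (α ↔ β) = 1 ∨ 3/8 = 1
((γ ↔ β) → ¬β) ∧ ((β → β) ∨ (α ↔ β)) = 3/4 ∧ 1 = 3/4
(((γ ∨ (γ ∨ γ)) ∨ (β ↔ γ)) ∨ ((β → γ) ∧ (β → (γ → β)))) → (((γ ↔ β) → ¬β) ∧ ((β → β) ∨ (α ↔ β))) = 1 → 3/4 = 3/4
¬((((γ ∨ (γ ∨ γ)) ∨ (β ↔ γ)) ∨ ((β → γ) ∧ (β → (γ → β)))) → (((γ ↔ β) → ¬β) ∧ ((β → β) ∨ (α ↔ β)))) = ¬3/4 = 1/4
(¬((β → β) → (¬α ↔ γ)) ∧ ((¬γ ∧ ¬(γ ∨ α)) → (¬γ ↔ ((γ → γ) ∧ β)))) → ¬((((γ ∨ (γ ∨ γ)) ∨ (β ↔ γ)) ∨ ((β → γ) ∧ (β → (γ → β)))) → (((γ ↔ β) → ¬β) ∧ ((β → β) ∨ (α ↔ β)))) = 1/2 → 1/4 = 3/4

3/4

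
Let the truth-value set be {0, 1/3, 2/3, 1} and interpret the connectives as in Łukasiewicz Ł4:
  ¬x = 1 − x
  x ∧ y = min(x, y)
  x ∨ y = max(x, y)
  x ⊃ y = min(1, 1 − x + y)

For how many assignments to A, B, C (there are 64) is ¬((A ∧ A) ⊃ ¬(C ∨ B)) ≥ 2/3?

19

value 1: 7 assignments (counts)
value 2/3: 12 assignments (counts)
value 1/3: 15 assignments
value 0: 30 assignments
So 19 of the 64 assignments meet the threshold.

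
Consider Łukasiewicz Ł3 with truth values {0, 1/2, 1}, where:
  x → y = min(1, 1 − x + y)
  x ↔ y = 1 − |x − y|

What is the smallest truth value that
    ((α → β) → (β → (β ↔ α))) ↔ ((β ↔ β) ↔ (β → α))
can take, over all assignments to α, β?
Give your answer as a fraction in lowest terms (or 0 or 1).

Take α = 0, β = 1/2:
α → β = 0 → 1/2 = 1
β ↔ α = 1/2 ↔ 0 = 1/2
β → (β ↔ α) = 1/2 → 1/2 = 1
(α → β) → (β → (β ↔ α)) = 1 → 1 = 1
β ↔ β = 1/2 ↔ 1/2 = 1
β → α = 1/2 → 0 = 1/2
(β ↔ β) ↔ (β → α) = 1 ↔ 1/2 = 1/2
((α → β) → (β → (β ↔ α))) ↔ ((β ↔ β) ↔ (β → α)) = 1 ↔ 1/2 = 1/2
No assignment yields a value below 1/2, so this is the minimum.

1/2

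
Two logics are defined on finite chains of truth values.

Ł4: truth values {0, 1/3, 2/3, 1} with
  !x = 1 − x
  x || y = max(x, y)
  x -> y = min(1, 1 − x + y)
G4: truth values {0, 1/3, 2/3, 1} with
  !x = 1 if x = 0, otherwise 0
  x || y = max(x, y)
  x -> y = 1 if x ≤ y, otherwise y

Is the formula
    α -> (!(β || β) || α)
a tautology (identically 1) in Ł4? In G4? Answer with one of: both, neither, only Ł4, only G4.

both

In Ł4: every assignment gives 1 — tautology.
In G4: every assignment gives 1 — tautology.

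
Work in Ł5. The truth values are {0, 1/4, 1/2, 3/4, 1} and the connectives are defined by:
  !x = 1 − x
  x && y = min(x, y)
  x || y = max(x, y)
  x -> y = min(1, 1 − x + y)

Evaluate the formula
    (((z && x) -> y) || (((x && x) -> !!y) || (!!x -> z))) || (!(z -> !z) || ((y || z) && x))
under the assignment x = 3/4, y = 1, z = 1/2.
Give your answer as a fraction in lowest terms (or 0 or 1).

1

z && x = 1/2 && 3/4 = 1/2
(z && x) -> y = 1/2 -> 1 = 1
x && x = 3/4 && 3/4 = 3/4
!y = !1 = 0
!!y = !0 = 1
(x && x) -> !!y = 3/4 -> 1 = 1
!x = !3/4 = 1/4
!!x = !1/4 = 3/4
!!x -> z = 3/4 -> 1/2 = 3/4
((x && x) -> !!y) || (!!x -> z) = 1 || 3/4 = 1
((z && x) -> y) || (((x && x) -> !!y) || (!!x -> z)) = 1 || 1 = 1
!z = !1/2 = 1/2
z -> !z = 1/2 -> 1/2 = 1
!(z -> !z) = !1 = 0
y || z = 1 || 1/2 = 1
(y || z) && x = 1 && 3/4 = 3/4
!(z -> !z) || ((y || z) && x) = 0 || 3/4 = 3/4
(((z && x) -> y) || (((x && x) -> !!y) || (!!x -> z))) || (!(z -> !z) || ((y || z) && x)) = 1 || 3/4 = 1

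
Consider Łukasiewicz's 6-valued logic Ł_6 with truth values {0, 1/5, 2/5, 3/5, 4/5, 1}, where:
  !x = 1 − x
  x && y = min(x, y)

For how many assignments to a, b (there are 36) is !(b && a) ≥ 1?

11

value 1: 11 assignments (counts)
value 4/5: 9 assignments
value 3/5: 7 assignments
value 2/5: 5 assignments
value 1/5: 3 assignments
value 0: 1 assignment
So 11 of the 36 assignments meet the threshold.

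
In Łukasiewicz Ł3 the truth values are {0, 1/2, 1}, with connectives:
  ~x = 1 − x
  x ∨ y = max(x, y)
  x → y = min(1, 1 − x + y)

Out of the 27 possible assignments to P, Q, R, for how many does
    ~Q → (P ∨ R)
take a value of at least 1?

value 1: 22 assignments (counts)
value 1/2: 4 assignments
value 0: 1 assignment
So 22 of the 27 assignments meet the threshold.

22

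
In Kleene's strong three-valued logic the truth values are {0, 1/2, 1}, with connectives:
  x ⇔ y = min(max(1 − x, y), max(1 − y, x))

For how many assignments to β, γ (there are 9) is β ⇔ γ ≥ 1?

β = 0, γ = 0 ↦ 1  ≥
β = 0, γ = 1/2 ↦ 1/2  <
β = 0, γ = 1 ↦ 0  <
β = 1/2, γ = 0 ↦ 1/2  <
β = 1/2, γ = 1/2 ↦ 1/2  <
β = 1/2, γ = 1 ↦ 1/2  <
β = 1, γ = 0 ↦ 0  <
β = 1, γ = 1/2 ↦ 1/2  <
β = 1, γ = 1 ↦ 1  ≥
So 2 of the 9 assignments meet the threshold.

2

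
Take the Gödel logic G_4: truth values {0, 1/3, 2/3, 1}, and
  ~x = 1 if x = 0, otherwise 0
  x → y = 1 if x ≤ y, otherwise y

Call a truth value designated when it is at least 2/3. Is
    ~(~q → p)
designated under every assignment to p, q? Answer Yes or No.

No

Counterexample: take p = 0, q = 1/3.
~q = ~1/3 = 0
~q → p = 0 → 0 = 1
~(~q → p) = ~1 = 0
This gives 0, which is below 2/3.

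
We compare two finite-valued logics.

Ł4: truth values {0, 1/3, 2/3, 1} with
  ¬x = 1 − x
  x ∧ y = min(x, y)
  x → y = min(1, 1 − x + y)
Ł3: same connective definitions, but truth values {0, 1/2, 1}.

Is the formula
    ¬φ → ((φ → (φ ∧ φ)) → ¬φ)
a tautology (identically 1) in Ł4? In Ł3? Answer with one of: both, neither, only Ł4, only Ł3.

both

In Ł4: every assignment gives 1 — tautology.
In Ł3: every assignment gives 1 — tautology.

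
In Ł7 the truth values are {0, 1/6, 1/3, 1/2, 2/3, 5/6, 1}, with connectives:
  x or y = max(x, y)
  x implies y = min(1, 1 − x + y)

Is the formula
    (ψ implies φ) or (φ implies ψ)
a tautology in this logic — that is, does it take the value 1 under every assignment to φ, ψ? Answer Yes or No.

At φ = 5/6, ψ = 0, for instance:
ψ implies φ = 0 implies 5/6 = 1
φ implies ψ = 5/6 implies 0 = 1/6
(ψ implies φ) or (φ implies ψ) = 1 or 1/6 = 1
and checking the remaining 48 assignments likewise gives ≥ 1 in every case.

Yes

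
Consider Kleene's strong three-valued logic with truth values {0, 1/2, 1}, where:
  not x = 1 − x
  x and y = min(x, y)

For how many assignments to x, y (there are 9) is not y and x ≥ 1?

1

x = 0, y = 0 ↦ 0  <
x = 0, y = 1/2 ↦ 0  <
x = 0, y = 1 ↦ 0  <
x = 1/2, y = 0 ↦ 1/2  <
x = 1/2, y = 1/2 ↦ 1/2  <
x = 1/2, y = 1 ↦ 0  <
x = 1, y = 0 ↦ 1  ≥
x = 1, y = 1/2 ↦ 1/2  <
x = 1, y = 1 ↦ 0  <
So 1 of the 9 assignments meets the threshold.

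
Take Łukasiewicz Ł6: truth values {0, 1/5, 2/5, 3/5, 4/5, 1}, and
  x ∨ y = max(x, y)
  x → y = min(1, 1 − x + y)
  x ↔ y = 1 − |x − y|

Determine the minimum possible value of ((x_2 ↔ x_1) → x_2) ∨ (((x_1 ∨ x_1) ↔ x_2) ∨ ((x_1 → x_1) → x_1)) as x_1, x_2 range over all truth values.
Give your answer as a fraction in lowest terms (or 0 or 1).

Take x_1 = 2/5, x_2 = 0:
x_2 ↔ x_1 = 0 ↔ 2/5 = 3/5
(x_2 ↔ x_1) → x_2 = 3/5 → 0 = 2/5
x_1 ∨ x_1 = 2/5 ∨ 2/5 = 2/5
(x_1 ∨ x_1) ↔ x_2 = 2/5 ↔ 0 = 3/5
x_1 → x_1 = 2/5 → 2/5 = 1
(x_1 → x_1) → x_1 = 1 → 2/5 = 2/5
((x_1 ∨ x_1) ↔ x_2) ∨ ((x_1 → x_1) → x_1) = 3/5 ∨ 2/5 = 3/5
((x_2 ↔ x_1) → x_2) ∨ (((x_1 ∨ x_1) ↔ x_2) ∨ ((x_1 → x_1) → x_1)) = 2/5 ∨ 3/5 = 3/5
No assignment yields a value below 3/5, so this is the minimum.

3/5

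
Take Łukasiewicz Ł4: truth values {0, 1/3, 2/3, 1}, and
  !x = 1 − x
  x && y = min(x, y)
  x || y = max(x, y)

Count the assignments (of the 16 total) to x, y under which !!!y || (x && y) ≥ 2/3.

x = 0, y = 0 ↦ 1  ≥
x = 0, y = 1/3 ↦ 2/3  ≥
x = 0, y = 2/3 ↦ 1/3  <
x = 0, y = 1 ↦ 0  <
x = 1/3, y = 0 ↦ 1  ≥
x = 1/3, y = 1/3 ↦ 2/3  ≥
x = 1/3, y = 2/3 ↦ 1/3  <
x = 1/3, y = 1 ↦ 1/3  <
x = 2/3, y = 0 ↦ 1  ≥
x = 2/3, y = 1/3 ↦ 2/3  ≥
x = 2/3, y = 2/3 ↦ 2/3  ≥
x = 2/3, y = 1 ↦ 2/3  ≥
x = 1, y = 0 ↦ 1  ≥
x = 1, y = 1/3 ↦ 2/3  ≥
x = 1, y = 2/3 ↦ 2/3  ≥
x = 1, y = 1 ↦ 1  ≥
So 12 of the 16 assignments meet the threshold.

12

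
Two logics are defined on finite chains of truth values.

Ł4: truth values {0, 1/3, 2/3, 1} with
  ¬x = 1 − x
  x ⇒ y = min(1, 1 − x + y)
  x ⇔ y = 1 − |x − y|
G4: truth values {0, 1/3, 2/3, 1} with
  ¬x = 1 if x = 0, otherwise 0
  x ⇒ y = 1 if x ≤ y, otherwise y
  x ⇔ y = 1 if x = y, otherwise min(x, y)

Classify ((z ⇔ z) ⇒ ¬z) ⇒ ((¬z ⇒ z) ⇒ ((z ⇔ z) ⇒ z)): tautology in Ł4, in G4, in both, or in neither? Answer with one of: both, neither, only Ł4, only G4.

both

In Ł4: every assignment gives 1 — tautology.
In G4: every assignment gives 1 — tautology.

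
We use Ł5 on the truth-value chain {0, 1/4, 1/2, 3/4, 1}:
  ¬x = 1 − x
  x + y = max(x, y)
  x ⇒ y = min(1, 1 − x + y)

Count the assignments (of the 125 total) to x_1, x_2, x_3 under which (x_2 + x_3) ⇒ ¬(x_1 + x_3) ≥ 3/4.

value 1: 37 assignments (counts)
value 3/4: 16 assignments (counts)
value 1/2: 29 assignments
value 1/4: 14 assignments
value 0: 29 assignments
So 53 of the 125 assignments meet the threshold.

53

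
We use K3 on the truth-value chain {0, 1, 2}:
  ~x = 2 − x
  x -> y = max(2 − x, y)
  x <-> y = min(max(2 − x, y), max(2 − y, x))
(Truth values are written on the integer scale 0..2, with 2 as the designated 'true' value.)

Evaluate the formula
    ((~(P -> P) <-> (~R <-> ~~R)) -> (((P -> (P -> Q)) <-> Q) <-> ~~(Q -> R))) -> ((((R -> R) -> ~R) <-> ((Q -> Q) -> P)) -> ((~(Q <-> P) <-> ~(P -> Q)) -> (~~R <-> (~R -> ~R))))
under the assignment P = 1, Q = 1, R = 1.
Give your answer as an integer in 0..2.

1

P -> P = 1 -> 1 = 1
~(P -> P) = ~1 = 1
~R = ~1 = 1
~R = ~1 = 1
~~R = ~1 = 1
~R <-> ~~R = 1 <-> 1 = 1
~(P -> P) <-> (~R <-> ~~R) = 1 <-> 1 = 1
P -> Q = 1 -> 1 = 1
P -> (P -> Q) = 1 -> 1 = 1
(P -> (P -> Q)) <-> Q = 1 <-> 1 = 1
Q -> R = 1 -> 1 = 1
~(Q -> R) = ~1 = 1
~~(Q -> R) = ~1 = 1
((P -> (P -> Q)) <-> Q) <-> ~~(Q -> R) = 1 <-> 1 = 1
(~(P -> P) <-> (~R <-> ~~R)) -> (((P -> (P -> Q)) <-> Q) <-> ~~(Q -> R)) = 1 -> 1 = 1
R -> R = 1 -> 1 = 1
~R = ~1 = 1
(R -> R) -> ~R = 1 -> 1 = 1
Q -> Q = 1 -> 1 = 1
(Q -> Q) -> P = 1 -> 1 = 1
((R -> R) -> ~R) <-> ((Q -> Q) -> P) = 1 <-> 1 = 1
Q <-> P = 1 <-> 1 = 1
~(Q <-> P) = ~1 = 1
P -> Q = 1 -> 1 = 1
~(P -> Q) = ~1 = 1
~(Q <-> P) <-> ~(P -> Q) = 1 <-> 1 = 1
~R = ~1 = 1
~~R = ~1 = 1
~R = ~1 = 1
~R = ~1 = 1
~R -> ~R = 1 -> 1 = 1
~~R <-> (~R -> ~R) = 1 <-> 1 = 1
(~(Q <-> P) <-> ~(P -> Q)) -> (~~R <-> (~R -> ~R)) = 1 -> 1 = 1
(((R -> R) -> ~R) <-> ((Q -> Q) -> P)) -> ((~(Q <-> P) <-> ~(P -> Q)) -> (~~R <-> (~R -> ~R))) = 1 -> 1 = 1
((~(P -> P) <-> (~R <-> ~~R)) -> (((P -> (P -> Q)) <-> Q) <-> ~~(Q -> R))) -> ((((R -> R) -> ~R) <-> ((Q -> Q) -> P)) -> ((~(Q <-> P) <-> ~(P -> Q)) -> (~~R <-> (~R -> ~R)))) = 1 -> 1 = 1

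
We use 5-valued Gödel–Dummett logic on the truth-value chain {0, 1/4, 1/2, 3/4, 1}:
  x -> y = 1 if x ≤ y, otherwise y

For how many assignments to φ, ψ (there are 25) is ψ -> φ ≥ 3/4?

value 1: 15 assignments (counts)
value 3/4: 1 assignment (counts)
value 1/2: 2 assignments
value 1/4: 3 assignments
value 0: 4 assignments
So 16 of the 25 assignments meet the threshold.

16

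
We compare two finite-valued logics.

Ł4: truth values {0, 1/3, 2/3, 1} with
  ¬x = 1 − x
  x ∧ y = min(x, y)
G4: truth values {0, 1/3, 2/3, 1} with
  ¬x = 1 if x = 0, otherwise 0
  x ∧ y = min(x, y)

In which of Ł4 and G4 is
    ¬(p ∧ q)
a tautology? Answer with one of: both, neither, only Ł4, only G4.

neither

In Ł4: at p = 1/3, q = 1/3 the value is 2/3 — not a tautology.
In G4: at p = 1/3, q = 1/3 the value is 0 — not a tautology.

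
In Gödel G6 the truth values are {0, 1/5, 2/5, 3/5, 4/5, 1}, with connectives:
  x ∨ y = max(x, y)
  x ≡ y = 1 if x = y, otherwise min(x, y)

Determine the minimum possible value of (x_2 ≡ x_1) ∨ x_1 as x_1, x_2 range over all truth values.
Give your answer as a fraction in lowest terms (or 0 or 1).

Take x_1 = 0, x_2 = 1/5:
x_2 ≡ x_1 = 1/5 ≡ 0 = 0
(x_2 ≡ x_1) ∨ x_1 = 0 ∨ 0 = 0
No assignment yields a value below 0, so this is the minimum.

0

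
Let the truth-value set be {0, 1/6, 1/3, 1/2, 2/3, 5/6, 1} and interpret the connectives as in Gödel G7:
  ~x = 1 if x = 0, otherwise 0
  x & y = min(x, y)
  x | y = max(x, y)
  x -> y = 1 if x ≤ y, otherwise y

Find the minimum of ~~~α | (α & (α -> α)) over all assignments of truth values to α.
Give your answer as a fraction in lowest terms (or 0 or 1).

Take α = 1/6:
~α = ~1/6 = 0
~~α = ~0 = 1
~~~α = ~1 = 0
α -> α = 1/6 -> 1/6 = 1
α & (α -> α) = 1/6 & 1 = 1/6
~~~α | (α & (α -> α)) = 0 | 1/6 = 1/6
No assignment yields a value below 1/6, so this is the minimum.

1/6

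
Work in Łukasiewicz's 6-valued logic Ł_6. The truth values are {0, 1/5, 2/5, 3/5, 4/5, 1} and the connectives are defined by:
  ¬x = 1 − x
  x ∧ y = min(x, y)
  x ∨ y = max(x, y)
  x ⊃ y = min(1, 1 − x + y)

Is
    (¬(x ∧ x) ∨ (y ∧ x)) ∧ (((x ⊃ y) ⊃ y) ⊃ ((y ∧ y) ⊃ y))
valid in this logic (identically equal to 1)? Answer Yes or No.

Counterexample: take x = 1/5, y = 0.
x ∧ x = 1/5 ∧ 1/5 = 1/5
¬(x ∧ x) = ¬1/5 = 4/5
y ∧ x = 0 ∧ 1/5 = 0
¬(x ∧ x) ∨ (y ∧ x) = 4/5 ∨ 0 = 4/5
x ⊃ y = 1/5 ⊃ 0 = 4/5
(x ⊃ y) ⊃ y = 4/5 ⊃ 0 = 1/5
y ∧ y = 0 ∧ 0 = 0
(y ∧ y) ⊃ y = 0 ⊃ 0 = 1
((x ⊃ y) ⊃ y) ⊃ ((y ∧ y) ⊃ y) = 1/5 ⊃ 1 = 1
(¬(x ∧ x) ∨ (y ∧ x)) ∧ (((x ⊃ y) ⊃ y) ⊃ ((y ∧ y) ⊃ y)) = 4/5 ∧ 1 = 4/5
This gives 4/5 ≠ 1.

No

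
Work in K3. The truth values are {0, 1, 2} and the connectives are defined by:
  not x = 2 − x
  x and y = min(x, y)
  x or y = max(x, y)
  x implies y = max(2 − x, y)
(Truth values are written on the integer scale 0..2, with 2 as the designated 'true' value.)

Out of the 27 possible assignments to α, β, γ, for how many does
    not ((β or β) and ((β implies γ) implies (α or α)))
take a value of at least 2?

value 2: 11 assignments (counts)
value 1: 11 assignments
value 0: 5 assignments
So 11 of the 27 assignments meet the threshold.

11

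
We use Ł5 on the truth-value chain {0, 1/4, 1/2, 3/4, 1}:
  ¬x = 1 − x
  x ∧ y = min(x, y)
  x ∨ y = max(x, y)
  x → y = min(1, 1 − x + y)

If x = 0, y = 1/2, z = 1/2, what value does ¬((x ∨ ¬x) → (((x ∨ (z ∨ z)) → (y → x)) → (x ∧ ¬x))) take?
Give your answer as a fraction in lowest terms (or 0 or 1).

¬x = ¬0 = 1
x ∨ ¬x = 0 ∨ 1 = 1
z ∨ z = 1/2 ∨ 1/2 = 1/2
x ∨ (z ∨ z) = 0 ∨ 1/2 = 1/2
y → x = 1/2 → 0 = 1/2
(x ∨ (z ∨ z)) → (y → x) = 1/2 → 1/2 = 1
¬x = ¬0 = 1
x ∧ ¬x = 0 ∧ 1 = 0
((x ∨ (z ∨ z)) → (y → x)) → (x ∧ ¬x) = 1 → 0 = 0
(x ∨ ¬x) → (((x ∨ (z ∨ z)) → (y → x)) → (x ∧ ¬x)) = 1 → 0 = 0
¬((x ∨ ¬x) → (((x ∨ (z ∨ z)) → (y → x)) → (x ∧ ¬x))) = ¬0 = 1

1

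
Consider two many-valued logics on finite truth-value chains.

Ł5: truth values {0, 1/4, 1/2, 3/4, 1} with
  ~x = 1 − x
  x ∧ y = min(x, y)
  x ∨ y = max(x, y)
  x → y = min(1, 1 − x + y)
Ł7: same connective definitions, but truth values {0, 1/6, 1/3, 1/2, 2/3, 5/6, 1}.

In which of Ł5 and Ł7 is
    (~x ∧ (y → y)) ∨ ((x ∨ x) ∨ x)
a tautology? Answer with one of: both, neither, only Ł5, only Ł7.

In Ł5: at x = 1/4, y = 0 the value is 3/4 — not a tautology.
In Ł7: at x = 1/6, y = 0 the value is 5/6 — not a tautology.

neither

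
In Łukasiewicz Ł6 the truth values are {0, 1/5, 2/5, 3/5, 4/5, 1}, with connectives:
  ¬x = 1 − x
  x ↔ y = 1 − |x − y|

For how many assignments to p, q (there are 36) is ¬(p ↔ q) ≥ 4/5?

6

value 1: 2 assignments (counts)
value 4/5: 4 assignments (counts)
value 3/5: 6 assignments
value 2/5: 8 assignments
value 1/5: 10 assignments
value 0: 6 assignments
So 6 of the 36 assignments meet the threshold.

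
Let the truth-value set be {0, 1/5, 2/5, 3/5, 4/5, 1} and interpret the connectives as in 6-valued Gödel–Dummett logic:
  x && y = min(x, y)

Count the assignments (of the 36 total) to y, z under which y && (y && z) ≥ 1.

value 1: 1 assignment (counts)
value 4/5: 3 assignments
value 3/5: 5 assignments
value 2/5: 7 assignments
value 1/5: 9 assignments
value 0: 11 assignments
So 1 of the 36 assignments meets the threshold.

1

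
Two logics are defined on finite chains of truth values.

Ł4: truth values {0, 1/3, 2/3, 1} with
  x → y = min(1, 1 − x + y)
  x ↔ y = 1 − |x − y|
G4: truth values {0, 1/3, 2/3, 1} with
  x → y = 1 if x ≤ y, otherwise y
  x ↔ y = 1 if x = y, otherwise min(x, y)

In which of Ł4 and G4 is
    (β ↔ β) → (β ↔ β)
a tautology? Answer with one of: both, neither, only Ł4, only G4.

In Ł4: every assignment gives 1 — tautology.
In G4: every assignment gives 1 — tautology.

both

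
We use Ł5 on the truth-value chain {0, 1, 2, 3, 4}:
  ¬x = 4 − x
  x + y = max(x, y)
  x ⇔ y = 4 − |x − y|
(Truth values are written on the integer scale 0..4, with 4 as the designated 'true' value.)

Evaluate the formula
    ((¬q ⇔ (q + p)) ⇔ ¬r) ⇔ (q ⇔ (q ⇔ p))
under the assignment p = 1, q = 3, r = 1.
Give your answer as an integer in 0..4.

¬q = ¬3 = 1
q + p = 3 + 1 = 3
¬q ⇔ (q + p) = 1 ⇔ 3 = 2
¬r = ¬1 = 3
(¬q ⇔ (q + p)) ⇔ ¬r = 2 ⇔ 3 = 3
q ⇔ p = 3 ⇔ 1 = 2
q ⇔ (q ⇔ p) = 3 ⇔ 2 = 3
((¬q ⇔ (q + p)) ⇔ ¬r) ⇔ (q ⇔ (q ⇔ p)) = 3 ⇔ 3 = 4

4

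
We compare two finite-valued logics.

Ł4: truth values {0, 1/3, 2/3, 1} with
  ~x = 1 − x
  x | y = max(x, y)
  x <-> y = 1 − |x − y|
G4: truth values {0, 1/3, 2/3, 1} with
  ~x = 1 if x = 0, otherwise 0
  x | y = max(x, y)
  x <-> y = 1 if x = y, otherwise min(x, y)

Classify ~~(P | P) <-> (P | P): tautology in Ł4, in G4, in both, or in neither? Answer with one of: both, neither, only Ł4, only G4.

In Ł4: every assignment gives 1 — tautology.
In G4: at P = 1/3 the value is 1/3 — not a tautology.

only Ł4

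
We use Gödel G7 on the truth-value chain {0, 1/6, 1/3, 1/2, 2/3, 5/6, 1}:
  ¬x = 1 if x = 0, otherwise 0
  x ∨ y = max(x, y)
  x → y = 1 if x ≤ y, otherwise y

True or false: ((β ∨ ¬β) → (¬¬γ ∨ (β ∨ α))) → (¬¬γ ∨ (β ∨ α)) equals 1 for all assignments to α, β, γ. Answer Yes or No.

Counterexample: take α = 0, β = 1/6, γ = 0.
¬β = ¬1/6 = 0
β ∨ ¬β = 1/6 ∨ 0 = 1/6
¬γ = ¬0 = 1
¬¬γ = ¬1 = 0
β ∨ α = 1/6 ∨ 0 = 1/6
¬¬γ ∨ (β ∨ α) = 0 ∨ 1/6 = 1/6
(β ∨ ¬β) → (¬¬γ ∨ (β ∨ α)) = 1/6 → 1/6 = 1
¬γ = ¬0 = 1
¬¬γ = ¬1 = 0
β ∨ α = 1/6 ∨ 0 = 1/6
¬¬γ ∨ (β ∨ α) = 0 ∨ 1/6 = 1/6
((β ∨ ¬β) → (¬¬γ ∨ (β ∨ α))) → (¬¬γ ∨ (β ∨ α)) = 1 → 1/6 = 1/6
This gives 1/6 ≠ 1.

No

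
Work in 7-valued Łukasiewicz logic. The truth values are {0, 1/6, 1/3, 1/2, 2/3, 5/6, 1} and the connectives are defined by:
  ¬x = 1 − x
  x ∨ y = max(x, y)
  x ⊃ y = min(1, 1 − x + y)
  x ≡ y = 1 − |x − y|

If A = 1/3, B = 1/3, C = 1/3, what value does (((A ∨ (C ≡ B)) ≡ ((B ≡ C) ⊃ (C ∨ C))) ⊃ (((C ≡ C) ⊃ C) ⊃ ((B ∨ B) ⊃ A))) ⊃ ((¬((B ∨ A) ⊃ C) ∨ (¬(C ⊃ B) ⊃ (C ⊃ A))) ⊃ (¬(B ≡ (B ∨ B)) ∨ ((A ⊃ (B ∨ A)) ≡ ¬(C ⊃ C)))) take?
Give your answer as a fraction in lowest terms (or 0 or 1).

C ≡ B = 1/3 ≡ 1/3 = 1
A ∨ (C ≡ B) = 1/3 ∨ 1 = 1
B ≡ C = 1/3 ≡ 1/3 = 1
C ∨ C = 1/3 ∨ 1/3 = 1/3
(B ≡ C) ⊃ (C ∨ C) = 1 ⊃ 1/3 = 1/3
(A ∨ (C ≡ B)) ≡ ((B ≡ C) ⊃ (C ∨ C)) = 1 ≡ 1/3 = 1/3
C ≡ C = 1/3 ≡ 1/3 = 1
(C ≡ C) ⊃ C = 1 ⊃ 1/3 = 1/3
B ∨ B = 1/3 ∨ 1/3 = 1/3
(B ∨ B) ⊃ A = 1/3 ⊃ 1/3 = 1
((C ≡ C) ⊃ C) ⊃ ((B ∨ B) ⊃ A) = 1/3 ⊃ 1 = 1
((A ∨ (C ≡ B)) ≡ ((B ≡ C) ⊃ (C ∨ C))) ⊃ (((C ≡ C) ⊃ C) ⊃ ((B ∨ B) ⊃ A)) = 1/3 ⊃ 1 = 1
B ∨ A = 1/3 ∨ 1/3 = 1/3
(B ∨ A) ⊃ C = 1/3 ⊃ 1/3 = 1
¬((B ∨ A) ⊃ C) = ¬1 = 0
C ⊃ B = 1/3 ⊃ 1/3 = 1
¬(C ⊃ B) = ¬1 = 0
C ⊃ A = 1/3 ⊃ 1/3 = 1
¬(C ⊃ B) ⊃ (C ⊃ A) = 0 ⊃ 1 = 1
¬((B ∨ A) ⊃ C) ∨ (¬(C ⊃ B) ⊃ (C ⊃ A)) = 0 ∨ 1 = 1
B ∨ B = 1/3 ∨ 1/3 = 1/3
B ≡ (B ∨ B) = 1/3 ≡ 1/3 = 1
¬(B ≡ (B ∨ B)) = ¬1 = 0
B ∨ A = 1/3 ∨ 1/3 = 1/3
A ⊃ (B ∨ A) = 1/3 ⊃ 1/3 = 1
C ⊃ C = 1/3 ⊃ 1/3 = 1
¬(C ⊃ C) = ¬1 = 0
(A ⊃ (B ∨ A)) ≡ ¬(C ⊃ C) = 1 ≡ 0 = 0
¬(B ≡ (B ∨ B)) ∨ ((A ⊃ (B ∨ A)) ≡ ¬(C ⊃ C)) = 0 ∨ 0 = 0
(¬((B ∨ A) ⊃ C) ∨ (¬(C ⊃ B) ⊃ (C ⊃ A))) ⊃ (¬(B ≡ (B ∨ B)) ∨ ((A ⊃ (B ∨ A)) ≡ ¬(C ⊃ C))) = 1 ⊃ 0 = 0
(((A ∨ (C ≡ B)) ≡ ((B ≡ C) ⊃ (C ∨ C))) ⊃ (((C ≡ C) ⊃ C) ⊃ ((B ∨ B) ⊃ A))) ⊃ ((¬((B ∨ A) ⊃ C) ∨ (¬(C ⊃ B) ⊃ (C ⊃ A))) ⊃ (¬(B ≡ (B ∨ B)) ∨ ((A ⊃ (B ∨ A)) ≡ ¬(C ⊃ C)))) = 1 ⊃ 0 = 0

0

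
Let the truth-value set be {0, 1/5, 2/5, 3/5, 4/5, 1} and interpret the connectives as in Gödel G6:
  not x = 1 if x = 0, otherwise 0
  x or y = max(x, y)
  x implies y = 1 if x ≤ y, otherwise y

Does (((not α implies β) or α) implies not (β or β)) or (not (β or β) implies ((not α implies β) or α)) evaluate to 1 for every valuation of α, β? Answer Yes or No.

Yes

At α = 3/5, β = 3/5, for instance:
not α = not 3/5 = 0
not α implies β = 0 implies 3/5 = 1
(not α implies β) or α = 1 or 3/5 = 1
β or β = 3/5 or 3/5 = 3/5
not (β or β) = not 3/5 = 0
((not α implies β) or α) implies not (β or β) = 1 implies 0 = 0
not (β or β) implies ((not α implies β) or α) = 0 implies 1 = 1
(((not α implies β) or α) implies not (β or β)) or (not (β or β) implies ((not α implies β) or α)) = 0 or 1 = 1
and checking the remaining 35 assignments likewise gives ≥ 1 in every case.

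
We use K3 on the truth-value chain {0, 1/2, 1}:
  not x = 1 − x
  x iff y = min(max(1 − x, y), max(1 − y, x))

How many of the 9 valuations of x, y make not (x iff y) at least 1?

x = 0, y = 0 ↦ 0  <
x = 0, y = 1/2 ↦ 1/2  <
x = 0, y = 1 ↦ 1  ≥
x = 1/2, y = 0 ↦ 1/2  <
x = 1/2, y = 1/2 ↦ 1/2  <
x = 1/2, y = 1 ↦ 1/2  <
x = 1, y = 0 ↦ 1  ≥
x = 1, y = 1/2 ↦ 1/2  <
x = 1, y = 1 ↦ 0  <
So 2 of the 9 assignments meet the threshold.

2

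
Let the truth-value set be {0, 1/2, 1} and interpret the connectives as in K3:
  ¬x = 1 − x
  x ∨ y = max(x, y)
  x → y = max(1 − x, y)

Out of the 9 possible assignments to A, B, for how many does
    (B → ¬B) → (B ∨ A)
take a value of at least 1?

A = 0, B = 0 ↦ 0  <
A = 0, B = 1/2 ↦ 1/2  <
A = 0, B = 1 ↦ 1  ≥
A = 1/2, B = 0 ↦ 1/2  <
A = 1/2, B = 1/2 ↦ 1/2  <
A = 1/2, B = 1 ↦ 1  ≥
A = 1, B = 0 ↦ 1  ≥
A = 1, B = 1/2 ↦ 1  ≥
A = 1, B = 1 ↦ 1  ≥
So 5 of the 9 assignments meet the threshold.

5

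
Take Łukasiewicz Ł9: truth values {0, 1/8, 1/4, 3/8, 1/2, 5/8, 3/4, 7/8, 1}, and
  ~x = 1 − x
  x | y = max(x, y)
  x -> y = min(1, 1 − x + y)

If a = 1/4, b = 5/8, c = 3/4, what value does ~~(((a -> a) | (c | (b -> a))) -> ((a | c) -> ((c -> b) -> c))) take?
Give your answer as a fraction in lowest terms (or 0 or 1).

1

a -> a = 1/4 -> 1/4 = 1
b -> a = 5/8 -> 1/4 = 5/8
c | (b -> a) = 3/4 | 5/8 = 3/4
(a -> a) | (c | (b -> a)) = 1 | 3/4 = 1
a | c = 1/4 | 3/4 = 3/4
c -> b = 3/4 -> 5/8 = 7/8
(c -> b) -> c = 7/8 -> 3/4 = 7/8
(a | c) -> ((c -> b) -> c) = 3/4 -> 7/8 = 1
((a -> a) | (c | (b -> a))) -> ((a | c) -> ((c -> b) -> c)) = 1 -> 1 = 1
~(((a -> a) | (c | (b -> a))) -> ((a | c) -> ((c -> b) -> c))) = ~1 = 0
~~(((a -> a) | (c | (b -> a))) -> ((a | c) -> ((c -> b) -> c))) = ~0 = 1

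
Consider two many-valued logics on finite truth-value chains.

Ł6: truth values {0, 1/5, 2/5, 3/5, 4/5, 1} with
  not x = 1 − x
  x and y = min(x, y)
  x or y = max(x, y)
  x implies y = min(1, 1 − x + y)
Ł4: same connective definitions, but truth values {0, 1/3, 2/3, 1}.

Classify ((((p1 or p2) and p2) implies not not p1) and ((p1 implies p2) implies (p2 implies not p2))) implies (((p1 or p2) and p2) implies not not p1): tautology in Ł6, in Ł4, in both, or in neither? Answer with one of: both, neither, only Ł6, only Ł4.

In Ł6: every assignment gives 1 — tautology.
In Ł4: every assignment gives 1 — tautology.

both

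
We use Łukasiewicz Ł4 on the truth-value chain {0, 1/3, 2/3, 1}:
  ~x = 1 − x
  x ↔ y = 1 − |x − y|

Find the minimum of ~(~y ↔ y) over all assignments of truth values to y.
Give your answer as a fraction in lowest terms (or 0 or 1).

Take y = 1/3:
~y = ~1/3 = 2/3
~y ↔ y = 2/3 ↔ 1/3 = 2/3
~(~y ↔ y) = ~2/3 = 1/3
No assignment yields a value below 1/3, so this is the minimum.

1/3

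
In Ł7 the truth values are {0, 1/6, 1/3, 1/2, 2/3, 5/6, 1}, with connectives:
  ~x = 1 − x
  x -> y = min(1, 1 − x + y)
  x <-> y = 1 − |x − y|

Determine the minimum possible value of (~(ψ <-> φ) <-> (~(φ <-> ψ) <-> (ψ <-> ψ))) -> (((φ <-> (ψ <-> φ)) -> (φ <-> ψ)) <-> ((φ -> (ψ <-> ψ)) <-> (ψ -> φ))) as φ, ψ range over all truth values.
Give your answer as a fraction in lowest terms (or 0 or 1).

Take φ = 0, ψ = 1/2:
ψ <-> φ = 1/2 <-> 0 = 1/2
~(ψ <-> φ) = ~1/2 = 1/2
φ <-> ψ = 0 <-> 1/2 = 1/2
~(φ <-> ψ) = ~1/2 = 1/2
ψ <-> ψ = 1/2 <-> 1/2 = 1
~(φ <-> ψ) <-> (ψ <-> ψ) = 1/2 <-> 1 = 1/2
~(ψ <-> φ) <-> (~(φ <-> ψ) <-> (ψ <-> ψ)) = 1/2 <-> 1/2 = 1
ψ <-> φ = 1/2 <-> 0 = 1/2
φ <-> (ψ <-> φ) = 0 <-> 1/2 = 1/2
φ <-> ψ = 0 <-> 1/2 = 1/2
(φ <-> (ψ <-> φ)) -> (φ <-> ψ) = 1/2 -> 1/2 = 1
ψ <-> ψ = 1/2 <-> 1/2 = 1
φ -> (ψ <-> ψ) = 0 -> 1 = 1
ψ -> φ = 1/2 -> 0 = 1/2
(φ -> (ψ <-> ψ)) <-> (ψ -> φ) = 1 <-> 1/2 = 1/2
((φ <-> (ψ <-> φ)) -> (φ <-> ψ)) <-> ((φ -> (ψ <-> ψ)) <-> (ψ -> φ)) = 1 <-> 1/2 = 1/2
(~(ψ <-> φ) <-> (~(φ <-> ψ) <-> (ψ <-> ψ))) -> (((φ <-> (ψ <-> φ)) -> (φ <-> ψ)) <-> ((φ -> (ψ <-> ψ)) <-> (ψ -> φ))) = 1 -> 1/2 = 1/2
No assignment yields a value below 1/2, so this is the minimum.

1/2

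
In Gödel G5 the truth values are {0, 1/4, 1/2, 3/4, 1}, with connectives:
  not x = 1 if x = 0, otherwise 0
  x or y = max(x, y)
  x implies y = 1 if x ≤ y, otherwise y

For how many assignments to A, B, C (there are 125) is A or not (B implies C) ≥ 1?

41

value 1: 41 assignments (counts)
value 3/4: 21 assignments
value 1/2: 21 assignments
value 1/4: 21 assignments
value 0: 21 assignments
So 41 of the 125 assignments meet the threshold.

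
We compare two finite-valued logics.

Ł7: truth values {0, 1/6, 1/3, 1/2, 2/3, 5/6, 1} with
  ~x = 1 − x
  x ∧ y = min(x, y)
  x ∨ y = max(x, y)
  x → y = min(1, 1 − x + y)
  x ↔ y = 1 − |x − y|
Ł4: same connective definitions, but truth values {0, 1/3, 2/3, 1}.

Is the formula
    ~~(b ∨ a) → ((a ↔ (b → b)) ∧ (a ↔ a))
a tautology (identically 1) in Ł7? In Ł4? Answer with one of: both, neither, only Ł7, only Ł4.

neither

In Ł7: at a = 0, b = 1/6 the value is 5/6 — not a tautology.
In Ł4: at a = 0, b = 1/3 the value is 2/3 — not a tautology.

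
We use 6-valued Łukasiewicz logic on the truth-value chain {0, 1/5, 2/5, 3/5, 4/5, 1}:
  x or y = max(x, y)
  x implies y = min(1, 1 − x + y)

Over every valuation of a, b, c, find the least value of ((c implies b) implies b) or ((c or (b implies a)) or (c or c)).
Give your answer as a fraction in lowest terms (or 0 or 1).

Take a = 0, b = 2/5, c = 0:
c implies b = 0 implies 2/5 = 1
(c implies b) implies b = 1 implies 2/5 = 2/5
b implies a = 2/5 implies 0 = 3/5
c or (b implies a) = 0 or 3/5 = 3/5
c or c = 0 or 0 = 0
(c or (b implies a)) or (c or c) = 3/5 or 0 = 3/5
((c implies b) implies b) or ((c or (b implies a)) or (c or c)) = 2/5 or 3/5 = 3/5
No assignment yields a value below 3/5, so this is the minimum.

3/5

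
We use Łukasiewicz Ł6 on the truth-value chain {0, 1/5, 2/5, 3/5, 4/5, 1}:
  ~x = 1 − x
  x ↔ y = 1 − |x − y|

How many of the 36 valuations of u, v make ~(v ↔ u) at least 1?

value 1: 2 assignments (counts)
value 4/5: 4 assignments
value 3/5: 6 assignments
value 2/5: 8 assignments
value 1/5: 10 assignments
value 0: 6 assignments
So 2 of the 36 assignments meet the threshold.

2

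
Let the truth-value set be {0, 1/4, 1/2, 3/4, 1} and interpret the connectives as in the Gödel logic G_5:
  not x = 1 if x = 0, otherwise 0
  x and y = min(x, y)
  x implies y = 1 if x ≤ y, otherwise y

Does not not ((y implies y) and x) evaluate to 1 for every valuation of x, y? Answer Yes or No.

Counterexample: take x = 0, y = 0.
y implies y = 0 implies 0 = 1
(y implies y) and x = 1 and 0 = 0
not ((y implies y) and x) = not 0 = 1
not not ((y implies y) and x) = not 1 = 0
This gives 0 ≠ 1.

No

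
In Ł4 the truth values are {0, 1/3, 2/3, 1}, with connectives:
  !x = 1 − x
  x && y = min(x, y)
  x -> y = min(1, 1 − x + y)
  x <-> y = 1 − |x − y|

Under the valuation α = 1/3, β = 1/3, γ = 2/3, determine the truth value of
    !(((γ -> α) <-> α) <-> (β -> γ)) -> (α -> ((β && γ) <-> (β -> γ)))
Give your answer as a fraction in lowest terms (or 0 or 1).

1

γ -> α = 2/3 -> 1/3 = 2/3
(γ -> α) <-> α = 2/3 <-> 1/3 = 2/3
β -> γ = 1/3 -> 2/3 = 1
((γ -> α) <-> α) <-> (β -> γ) = 2/3 <-> 1 = 2/3
!(((γ -> α) <-> α) <-> (β -> γ)) = !2/3 = 1/3
β && γ = 1/3 && 2/3 = 1/3
β -> γ = 1/3 -> 2/3 = 1
(β && γ) <-> (β -> γ) = 1/3 <-> 1 = 1/3
α -> ((β && γ) <-> (β -> γ)) = 1/3 -> 1/3 = 1
!(((γ -> α) <-> α) <-> (β -> γ)) -> (α -> ((β && γ) <-> (β -> γ))) = 1/3 -> 1 = 1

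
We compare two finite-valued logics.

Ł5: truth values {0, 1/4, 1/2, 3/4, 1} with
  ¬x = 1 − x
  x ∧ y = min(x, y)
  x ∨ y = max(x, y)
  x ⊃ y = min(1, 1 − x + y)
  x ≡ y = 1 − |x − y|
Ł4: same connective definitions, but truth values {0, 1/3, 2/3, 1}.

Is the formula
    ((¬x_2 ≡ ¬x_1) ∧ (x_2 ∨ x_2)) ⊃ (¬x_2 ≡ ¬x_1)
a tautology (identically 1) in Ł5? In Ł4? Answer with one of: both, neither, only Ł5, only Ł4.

both

In Ł5: every assignment gives 1 — tautology.
In Ł4: every assignment gives 1 — tautology.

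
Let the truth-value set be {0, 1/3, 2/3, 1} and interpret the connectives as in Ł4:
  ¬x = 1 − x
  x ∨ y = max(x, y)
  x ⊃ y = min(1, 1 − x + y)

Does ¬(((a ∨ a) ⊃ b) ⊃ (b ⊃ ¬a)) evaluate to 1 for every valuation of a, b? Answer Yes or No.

Counterexample: take a = 0, b = 0.
a ∨ a = 0 ∨ 0 = 0
(a ∨ a) ⊃ b = 0 ⊃ 0 = 1
¬a = ¬0 = 1
b ⊃ ¬a = 0 ⊃ 1 = 1
((a ∨ a) ⊃ b) ⊃ (b ⊃ ¬a) = 1 ⊃ 1 = 1
¬(((a ∨ a) ⊃ b) ⊃ (b ⊃ ¬a)) = ¬1 = 0
This gives 0 ≠ 1.

No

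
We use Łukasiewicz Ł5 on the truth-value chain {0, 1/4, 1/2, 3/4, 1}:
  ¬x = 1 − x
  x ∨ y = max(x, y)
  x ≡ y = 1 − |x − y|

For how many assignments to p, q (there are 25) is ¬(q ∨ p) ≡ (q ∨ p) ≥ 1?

value 1: 5 assignments (counts)
value 1/2: 10 assignments
value 0: 10 assignments
So 5 of the 25 assignments meet the threshold.

5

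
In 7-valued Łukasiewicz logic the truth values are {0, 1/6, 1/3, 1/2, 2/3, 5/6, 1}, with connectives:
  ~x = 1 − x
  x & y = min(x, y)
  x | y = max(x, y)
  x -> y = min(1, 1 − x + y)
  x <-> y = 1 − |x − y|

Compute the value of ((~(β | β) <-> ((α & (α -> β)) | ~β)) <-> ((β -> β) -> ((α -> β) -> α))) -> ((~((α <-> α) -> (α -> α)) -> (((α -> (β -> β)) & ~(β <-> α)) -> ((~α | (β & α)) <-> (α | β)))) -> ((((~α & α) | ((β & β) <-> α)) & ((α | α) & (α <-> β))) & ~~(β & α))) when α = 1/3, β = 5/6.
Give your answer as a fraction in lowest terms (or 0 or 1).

5/6

β | β = 5/6 | 5/6 = 5/6
~(β | β) = ~5/6 = 1/6
α -> β = 1/3 -> 5/6 = 1
α & (α -> β) = 1/3 & 1 = 1/3
~β = ~5/6 = 1/6
(α & (α -> β)) | ~β = 1/3 | 1/6 = 1/3
~(β | β) <-> ((α & (α -> β)) | ~β) = 1/6 <-> 1/3 = 5/6
β -> β = 5/6 -> 5/6 = 1
α -> β = 1/3 -> 5/6 = 1
(α -> β) -> α = 1 -> 1/3 = 1/3
(β -> β) -> ((α -> β) -> α) = 1 -> 1/3 = 1/3
(~(β | β) <-> ((α & (α -> β)) | ~β)) <-> ((β -> β) -> ((α -> β) -> α)) = 5/6 <-> 1/3 = 1/2
α <-> α = 1/3 <-> 1/3 = 1
α -> α = 1/3 -> 1/3 = 1
(α <-> α) -> (α -> α) = 1 -> 1 = 1
~((α <-> α) -> (α -> α)) = ~1 = 0
β -> β = 5/6 -> 5/6 = 1
α -> (β -> β) = 1/3 -> 1 = 1
β <-> α = 5/6 <-> 1/3 = 1/2
~(β <-> α) = ~1/2 = 1/2
(α -> (β -> β)) & ~(β <-> α) = 1 & 1/2 = 1/2
~α = ~1/3 = 2/3
β & α = 5/6 & 1/3 = 1/3
~α | (β & α) = 2/3 | 1/3 = 2/3
α | β = 1/3 | 5/6 = 5/6
(~α | (β & α)) <-> (α | β) = 2/3 <-> 5/6 = 5/6
((α -> (β -> β)) & ~(β <-> α)) -> ((~α | (β & α)) <-> (α | β)) = 1/2 -> 5/6 = 1
~((α <-> α) -> (α -> α)) -> (((α -> (β -> β)) & ~(β <-> α)) -> ((~α | (β & α)) <-> (α | β))) = 0 -> 1 = 1
~α = ~1/3 = 2/3
~α & α = 2/3 & 1/3 = 1/3
β & β = 5/6 & 5/6 = 5/6
(β & β) <-> α = 5/6 <-> 1/3 = 1/2
(~α & α) | ((β & β) <-> α) = 1/3 | 1/2 = 1/2
α | α = 1/3 | 1/3 = 1/3
α <-> β = 1/3 <-> 5/6 = 1/2
(α | α) & (α <-> β) = 1/3 & 1/2 = 1/3
((~α & α) | ((β & β) <-> α)) & ((α | α) & (α <-> β)) = 1/2 & 1/3 = 1/3
β & α = 5/6 & 1/3 = 1/3
~(β & α) = ~1/3 = 2/3
~~(β & α) = ~2/3 = 1/3
(((~α & α) | ((β & β) <-> α)) & ((α | α) & (α <-> β))) & ~~(β & α) = 1/3 & 1/3 = 1/3
(~((α <-> α) -> (α -> α)) -> (((α -> (β -> β)) & ~(β <-> α)) -> ((~α | (β & α)) <-> (α | β)))) -> ((((~α & α) | ((β & β) <-> α)) & ((α | α) & (α <-> β))) & ~~(β & α)) = 1 -> 1/3 = 1/3
((~(β | β) <-> ((α & (α -> β)) | ~β)) <-> ((β -> β) -> ((α -> β) -> α))) -> ((~((α <-> α) -> (α -> α)) -> (((α -> (β -> β)) & ~(β <-> α)) -> ((~α | (β & α)) <-> (α | β)))) -> ((((~α & α) | ((β & β) <-> α)) & ((α | α) & (α <-> β))) & ~~(β & α))) = 1/2 -> 1/3 = 5/6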